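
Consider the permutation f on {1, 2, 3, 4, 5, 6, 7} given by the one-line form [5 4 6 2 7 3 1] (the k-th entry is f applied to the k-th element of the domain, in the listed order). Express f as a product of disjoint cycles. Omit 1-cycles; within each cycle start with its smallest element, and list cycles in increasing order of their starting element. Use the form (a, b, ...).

Iterating f from 1 gives 1 → 5 → 7 → 1; that is the 3-cycle (1, 5, 7).
Continuing from each remaining unvisited element yields (1, 5, 7)(2, 4)(3, 6).

(1, 5, 7)(2, 4)(3, 6)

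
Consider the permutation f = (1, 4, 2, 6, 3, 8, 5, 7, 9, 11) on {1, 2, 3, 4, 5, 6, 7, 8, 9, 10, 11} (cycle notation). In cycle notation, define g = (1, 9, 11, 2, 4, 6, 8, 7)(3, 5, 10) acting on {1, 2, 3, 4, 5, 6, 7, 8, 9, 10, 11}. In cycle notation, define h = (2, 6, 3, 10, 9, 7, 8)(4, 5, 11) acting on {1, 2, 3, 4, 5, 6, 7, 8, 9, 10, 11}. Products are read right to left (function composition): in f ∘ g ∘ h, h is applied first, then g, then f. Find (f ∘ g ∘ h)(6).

7

Apply the permutations in order: h(6) = 3, then g(3) = 5, then f(5) = 7. So (f ∘ g ∘ h)(6) = 7.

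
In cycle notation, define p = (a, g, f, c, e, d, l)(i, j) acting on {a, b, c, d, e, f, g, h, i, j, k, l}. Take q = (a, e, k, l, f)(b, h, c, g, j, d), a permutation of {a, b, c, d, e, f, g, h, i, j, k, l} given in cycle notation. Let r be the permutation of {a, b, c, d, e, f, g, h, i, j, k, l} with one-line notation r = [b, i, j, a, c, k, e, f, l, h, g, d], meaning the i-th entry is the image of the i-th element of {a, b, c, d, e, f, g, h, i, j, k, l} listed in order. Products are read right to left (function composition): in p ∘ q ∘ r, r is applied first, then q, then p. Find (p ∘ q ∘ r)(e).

f

Apply the permutations in order: r(e) = c, then q(c) = g, then p(g) = f. So (p ∘ q ∘ r)(e) = f.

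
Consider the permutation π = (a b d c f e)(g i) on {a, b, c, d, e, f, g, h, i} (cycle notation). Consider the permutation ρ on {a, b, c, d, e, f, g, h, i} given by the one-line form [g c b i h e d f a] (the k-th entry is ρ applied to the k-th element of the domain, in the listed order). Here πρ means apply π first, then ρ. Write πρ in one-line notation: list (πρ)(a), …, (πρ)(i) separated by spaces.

c i e b g h a f d

(πρ)(x) = ρ(π(x)). Computing each image: ρ(π(a)) = ρ(b) = c, ρ(π(b)) = ρ(d) = i, ρ(π(c)) = ρ(f) = e, ρ(π(d)) = ρ(c) = b, ρ(π(e)) = ρ(a) = g, ρ(π(f)) = ρ(e) = h, ρ(π(g)) = ρ(i) = a, ρ(π(h)) = ρ(h) = f, ρ(π(i)) = ρ(g) = d.
Hence πρ = [c i e b g h a f d].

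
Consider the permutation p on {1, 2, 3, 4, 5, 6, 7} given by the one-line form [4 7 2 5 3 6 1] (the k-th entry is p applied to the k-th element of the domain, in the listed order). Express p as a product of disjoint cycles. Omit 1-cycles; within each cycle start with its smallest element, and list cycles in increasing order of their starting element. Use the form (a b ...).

Start at 1 and follow images: 1 → 4 → 5 → 3 → 2 → 7 → 1, giving the cycle (1 4 5 3 2 7).
Repeating from the next unused element and collecting all non-trivial cycles gives (1 4 5 3 2 7).

(1 4 5 3 2 7)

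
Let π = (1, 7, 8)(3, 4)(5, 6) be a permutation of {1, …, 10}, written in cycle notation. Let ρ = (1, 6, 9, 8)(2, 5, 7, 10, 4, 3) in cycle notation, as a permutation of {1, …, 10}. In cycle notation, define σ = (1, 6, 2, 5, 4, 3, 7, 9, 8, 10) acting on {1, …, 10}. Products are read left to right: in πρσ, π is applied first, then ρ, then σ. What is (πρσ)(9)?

Chase 9: π(9) = 9; ρ(9) = 8; σ(8) = 10. Hence (πρσ)(9) = 10.

10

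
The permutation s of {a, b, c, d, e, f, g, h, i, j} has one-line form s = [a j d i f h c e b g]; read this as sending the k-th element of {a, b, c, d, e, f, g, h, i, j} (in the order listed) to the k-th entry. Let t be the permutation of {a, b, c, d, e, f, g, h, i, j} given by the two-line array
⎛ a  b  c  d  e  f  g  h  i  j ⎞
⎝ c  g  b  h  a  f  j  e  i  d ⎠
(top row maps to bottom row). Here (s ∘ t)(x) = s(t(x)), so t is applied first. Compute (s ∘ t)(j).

t(j) = d, then s(d) = i; composing gives (s ∘ t)(j) = i.

i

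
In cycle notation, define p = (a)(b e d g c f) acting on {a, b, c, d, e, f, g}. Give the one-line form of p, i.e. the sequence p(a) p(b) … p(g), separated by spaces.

Reading each image from the cycles: a→a, b→e, c→f, d→g, e→d, f→b, g→c.
Listing these in domain order gives a e f g d b c.

a e f g d b c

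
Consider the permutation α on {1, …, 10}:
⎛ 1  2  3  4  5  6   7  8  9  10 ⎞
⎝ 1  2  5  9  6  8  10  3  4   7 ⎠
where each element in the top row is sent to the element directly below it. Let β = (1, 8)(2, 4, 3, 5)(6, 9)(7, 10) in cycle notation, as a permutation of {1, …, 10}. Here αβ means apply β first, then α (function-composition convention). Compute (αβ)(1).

(αβ)(1) = α(β(1)). β(1) = 8, then α(8) = 3. So (αβ)(1) = 3.

3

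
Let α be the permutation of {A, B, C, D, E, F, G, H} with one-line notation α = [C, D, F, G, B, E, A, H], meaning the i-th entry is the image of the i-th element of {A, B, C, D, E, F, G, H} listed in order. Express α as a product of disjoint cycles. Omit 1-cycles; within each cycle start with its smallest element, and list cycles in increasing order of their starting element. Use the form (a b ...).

(A C F E B D G)

From A: A → C → F → E → B → D → G → A, closing the cycle (A C F E B D G).
Repeating from the next unused element and collecting all non-trivial cycles gives (A C F E B D G).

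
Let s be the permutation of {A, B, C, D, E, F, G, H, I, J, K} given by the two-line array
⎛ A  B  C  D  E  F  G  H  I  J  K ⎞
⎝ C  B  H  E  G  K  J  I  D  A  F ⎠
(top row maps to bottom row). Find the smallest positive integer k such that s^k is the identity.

8

Decomposing into disjoint cycles gives cycle lengths 8, 2, 1.
The order is lcm(8, 2) = 8.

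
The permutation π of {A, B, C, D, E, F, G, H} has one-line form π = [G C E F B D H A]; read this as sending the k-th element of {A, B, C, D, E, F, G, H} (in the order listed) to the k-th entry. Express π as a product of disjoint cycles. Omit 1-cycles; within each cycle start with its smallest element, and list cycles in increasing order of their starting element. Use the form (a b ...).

(A G H)(B C E)(D F)

From A: A → G → H → A, closing the cycle (A G H).
Repeating from the next unused element and collecting all non-trivial cycles gives (A G H)(B C E)(D F).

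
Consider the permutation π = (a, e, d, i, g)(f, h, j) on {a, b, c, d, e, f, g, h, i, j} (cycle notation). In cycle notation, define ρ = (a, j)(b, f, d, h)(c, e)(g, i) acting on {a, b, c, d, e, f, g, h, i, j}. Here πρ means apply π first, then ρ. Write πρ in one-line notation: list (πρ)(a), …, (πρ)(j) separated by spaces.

c f e g h b j a i d

(πρ)(x) = ρ(π(x)). Computing each image: ρ(π(a)) = ρ(e) = c, ρ(π(b)) = ρ(b) = f, ρ(π(c)) = ρ(c) = e, ρ(π(d)) = ρ(i) = g, ρ(π(e)) = ρ(d) = h, ρ(π(f)) = ρ(h) = b, ρ(π(g)) = ρ(a) = j, ρ(π(h)) = ρ(j) = a, ρ(π(i)) = ρ(g) = i, ρ(π(j)) = ρ(f) = d.
Hence πρ = [c f e g h b j a i d].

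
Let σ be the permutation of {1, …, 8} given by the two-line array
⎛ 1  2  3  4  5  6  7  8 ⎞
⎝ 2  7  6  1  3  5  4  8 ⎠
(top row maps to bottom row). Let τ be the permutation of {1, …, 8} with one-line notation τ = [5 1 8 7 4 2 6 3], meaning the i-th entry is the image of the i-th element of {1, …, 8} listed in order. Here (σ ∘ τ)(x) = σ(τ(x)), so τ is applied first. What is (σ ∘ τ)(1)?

3

First apply τ: τ(1) = 5, then σ(5) = 3. Thus (σ ∘ τ)(1) = 3.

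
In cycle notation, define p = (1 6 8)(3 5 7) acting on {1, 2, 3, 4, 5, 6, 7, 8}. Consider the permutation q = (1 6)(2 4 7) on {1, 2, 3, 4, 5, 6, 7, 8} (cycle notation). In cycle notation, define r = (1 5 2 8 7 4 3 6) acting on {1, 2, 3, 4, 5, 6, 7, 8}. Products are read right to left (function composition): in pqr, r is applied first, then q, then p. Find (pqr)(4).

(pqr)(4) = p(q(r(4))). r(4) = 3, then q(3) = 3, then p(3) = 5, so the result is 5.

5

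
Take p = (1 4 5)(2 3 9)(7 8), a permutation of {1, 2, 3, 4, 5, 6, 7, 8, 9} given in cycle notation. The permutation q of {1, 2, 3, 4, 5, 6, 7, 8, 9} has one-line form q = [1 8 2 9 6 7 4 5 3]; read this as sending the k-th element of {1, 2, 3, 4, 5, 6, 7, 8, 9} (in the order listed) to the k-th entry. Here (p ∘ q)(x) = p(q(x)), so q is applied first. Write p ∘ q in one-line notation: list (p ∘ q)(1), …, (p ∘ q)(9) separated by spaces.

4 7 3 2 6 8 5 1 9

For each element, apply q then p: 1 → 1 → 4; 2 → 8 → 7; 3 → 2 → 3; 4 → 9 → 2; 5 → 6 → 6; 6 → 7 → 8; 7 → 4 → 5; 8 → 5 → 1; 9 → 3 → 9.
So p ∘ q in one-line form is 4 7 3 2 6 8 5 1 9.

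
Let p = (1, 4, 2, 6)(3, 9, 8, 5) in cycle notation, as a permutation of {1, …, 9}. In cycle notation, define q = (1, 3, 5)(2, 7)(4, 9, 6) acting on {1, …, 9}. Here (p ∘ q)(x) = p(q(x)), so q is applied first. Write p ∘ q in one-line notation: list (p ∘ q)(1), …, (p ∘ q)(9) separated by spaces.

9 7 3 8 4 2 6 5 1

(p ∘ q)(x) = p(q(x)). Computing each image: p(q(1)) = p(3) = 9, p(q(2)) = p(7) = 7, p(q(3)) = p(5) = 3, p(q(4)) = p(9) = 8, p(q(5)) = p(1) = 4, p(q(6)) = p(4) = 2, p(q(7)) = p(2) = 6, p(q(8)) = p(8) = 5, p(q(9)) = p(6) = 1.
Hence p ∘ q = [9 7 3 8 4 2 6 5 1].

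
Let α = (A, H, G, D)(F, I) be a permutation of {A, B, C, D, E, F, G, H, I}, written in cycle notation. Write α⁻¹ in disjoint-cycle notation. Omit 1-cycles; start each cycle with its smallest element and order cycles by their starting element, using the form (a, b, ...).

(A, D, G, H)(F, I)

The inverse reverses each cycle.
Reversing each cycle of α and rotating so the smallest element leads gives (A, D, G, H)(F, I).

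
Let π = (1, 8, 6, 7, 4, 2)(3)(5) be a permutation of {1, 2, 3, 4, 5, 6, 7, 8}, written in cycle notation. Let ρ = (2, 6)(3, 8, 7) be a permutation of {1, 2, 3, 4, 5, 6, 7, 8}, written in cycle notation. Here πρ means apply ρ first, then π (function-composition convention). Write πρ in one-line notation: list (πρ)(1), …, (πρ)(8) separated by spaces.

(πρ)(x) = π(ρ(x)). Computing each image: π(ρ(1)) = π(1) = 8, π(ρ(2)) = π(6) = 7, π(ρ(3)) = π(8) = 6, π(ρ(4)) = π(4) = 2, π(ρ(5)) = π(5) = 5, π(ρ(6)) = π(2) = 1, π(ρ(7)) = π(3) = 3, π(ρ(8)) = π(7) = 4.
Hence πρ = [8 7 6 2 5 1 3 4].

8 7 6 2 5 1 3 4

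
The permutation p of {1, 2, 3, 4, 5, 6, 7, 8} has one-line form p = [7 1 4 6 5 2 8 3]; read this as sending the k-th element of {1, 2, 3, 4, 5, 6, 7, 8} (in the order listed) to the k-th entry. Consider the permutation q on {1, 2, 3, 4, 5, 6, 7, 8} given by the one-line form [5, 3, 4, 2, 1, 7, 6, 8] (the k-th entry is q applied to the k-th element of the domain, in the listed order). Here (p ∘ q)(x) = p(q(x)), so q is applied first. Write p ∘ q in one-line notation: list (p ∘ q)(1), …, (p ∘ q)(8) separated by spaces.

Chase each element through q then p: 1 → 5 → 5; 2 → 3 → 4; 3 → 4 → 6; 4 → 2 → 1; 5 → 1 → 7; 6 → 7 → 8; 7 → 6 → 2; 8 → 8 → 3.
So p ∘ q in one-line form is 5 4 6 1 7 8 2 3.

5 4 6 1 7 8 2 3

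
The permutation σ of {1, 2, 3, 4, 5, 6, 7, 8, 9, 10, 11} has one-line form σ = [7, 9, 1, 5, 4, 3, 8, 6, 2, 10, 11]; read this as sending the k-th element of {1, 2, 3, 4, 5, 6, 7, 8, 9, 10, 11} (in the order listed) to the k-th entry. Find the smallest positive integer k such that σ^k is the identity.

10

Writing σ as disjoint cycles, the cycle lengths are 5, 2, 2, 1, 1.
The order is lcm(5, 2, 2) = 10.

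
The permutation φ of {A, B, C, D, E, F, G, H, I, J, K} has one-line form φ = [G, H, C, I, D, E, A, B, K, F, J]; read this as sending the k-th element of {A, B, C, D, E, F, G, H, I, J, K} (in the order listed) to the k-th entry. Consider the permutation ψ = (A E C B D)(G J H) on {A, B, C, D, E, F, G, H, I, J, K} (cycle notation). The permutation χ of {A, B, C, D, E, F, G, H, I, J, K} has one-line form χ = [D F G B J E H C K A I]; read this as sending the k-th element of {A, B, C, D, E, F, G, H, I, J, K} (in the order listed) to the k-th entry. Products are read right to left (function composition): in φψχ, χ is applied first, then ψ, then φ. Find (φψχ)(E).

B

Apply the permutations in order: χ(E) = J, then ψ(J) = H, then φ(H) = B. So (φψχ)(E) = B.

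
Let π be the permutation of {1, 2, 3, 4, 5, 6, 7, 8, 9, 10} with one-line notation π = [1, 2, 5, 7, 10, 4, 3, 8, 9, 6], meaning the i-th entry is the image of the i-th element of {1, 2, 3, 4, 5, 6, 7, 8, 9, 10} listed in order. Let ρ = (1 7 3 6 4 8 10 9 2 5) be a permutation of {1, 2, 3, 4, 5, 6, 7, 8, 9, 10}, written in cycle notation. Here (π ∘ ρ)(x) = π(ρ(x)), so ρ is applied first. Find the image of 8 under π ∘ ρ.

(π ∘ ρ)(8) = π(ρ(8)). ρ(8) = 10, then π(10) = 6. So (π ∘ ρ)(8) = 6.

6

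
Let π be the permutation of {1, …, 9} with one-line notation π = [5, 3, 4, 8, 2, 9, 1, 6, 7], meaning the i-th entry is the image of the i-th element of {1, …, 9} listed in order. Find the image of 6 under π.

9

6 is element number 6 of the domain, and entry number 6 of the one-line form is 9, so π(6) = 9.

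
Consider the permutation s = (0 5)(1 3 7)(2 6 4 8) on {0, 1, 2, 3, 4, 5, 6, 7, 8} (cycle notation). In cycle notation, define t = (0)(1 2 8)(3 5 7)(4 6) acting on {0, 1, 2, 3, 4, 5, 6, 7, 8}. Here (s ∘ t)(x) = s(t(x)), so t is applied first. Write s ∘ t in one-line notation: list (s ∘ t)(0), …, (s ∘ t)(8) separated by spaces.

Chase each element through t then s: 0 → 0 → 5; 1 → 2 → 6; 2 → 8 → 2; 3 → 5 → 0; 4 → 6 → 4; 5 → 7 → 1; 6 → 4 → 8; 7 → 3 → 7; 8 → 1 → 3.
So s ∘ t in one-line form is 5 6 2 0 4 1 8 7 3.

5 6 2 0 4 1 8 7 3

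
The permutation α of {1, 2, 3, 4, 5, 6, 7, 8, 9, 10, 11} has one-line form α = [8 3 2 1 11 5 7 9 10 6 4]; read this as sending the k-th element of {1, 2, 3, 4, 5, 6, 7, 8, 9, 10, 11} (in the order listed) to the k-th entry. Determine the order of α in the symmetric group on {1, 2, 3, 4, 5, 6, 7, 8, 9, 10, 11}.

8

Writing α as disjoint cycles, the cycle lengths are 8, 2, 1.
The order of α is the least common multiple of its cycle lengths: lcm(8, 2) = 8.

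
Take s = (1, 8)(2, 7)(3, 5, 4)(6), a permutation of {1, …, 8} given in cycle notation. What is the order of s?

The disjoint cycles have lengths 3, 2, 2, 1.
The order is lcm(3, 2, 2) = 6.

6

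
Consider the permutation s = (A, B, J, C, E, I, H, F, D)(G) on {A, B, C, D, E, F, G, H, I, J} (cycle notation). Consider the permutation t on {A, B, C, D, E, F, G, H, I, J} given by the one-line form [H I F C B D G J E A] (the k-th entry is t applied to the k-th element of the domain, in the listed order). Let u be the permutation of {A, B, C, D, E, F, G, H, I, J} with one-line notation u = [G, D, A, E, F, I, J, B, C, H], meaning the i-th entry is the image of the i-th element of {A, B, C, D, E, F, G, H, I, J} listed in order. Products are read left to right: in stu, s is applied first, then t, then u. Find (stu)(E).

Chase E: s(E) = I; t(I) = E; u(E) = F. Hence (stu)(E) = F.

F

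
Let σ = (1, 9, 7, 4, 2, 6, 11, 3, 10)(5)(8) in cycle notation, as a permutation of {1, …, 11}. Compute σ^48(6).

6 lies in the 9-cycle (1, 9, 7, 4, 2, 6, 11, 3, 10).
On a 9-cycle, σ^9 is the identity, so σ^48 = σ^3 there (48 ≡ 3 mod 9).
Stepping 3 places around the cycle: 6 → 11 → 3 → 10.

10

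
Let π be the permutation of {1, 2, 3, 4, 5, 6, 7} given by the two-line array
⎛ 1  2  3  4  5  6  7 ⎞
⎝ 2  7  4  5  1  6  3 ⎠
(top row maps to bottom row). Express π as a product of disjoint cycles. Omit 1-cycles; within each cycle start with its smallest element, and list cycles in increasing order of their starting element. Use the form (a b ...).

(1 2 7 3 4 5)

Iterating π from 1 gives 1 → 2 → 7 → 3 → 4 → 5 → 1; that is the 6-cycle (1 2 7 3 4 5).
Repeating from the next unused element and collecting all non-trivial cycles gives (1 2 7 3 4 5).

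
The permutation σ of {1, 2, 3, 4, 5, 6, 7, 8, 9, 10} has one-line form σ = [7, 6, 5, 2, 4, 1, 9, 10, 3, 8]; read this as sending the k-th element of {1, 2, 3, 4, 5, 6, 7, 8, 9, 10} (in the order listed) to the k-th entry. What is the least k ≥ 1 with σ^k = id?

Decomposing into disjoint cycles gives cycle lengths 8, 2.
The order is lcm(8, 2) = 8.

8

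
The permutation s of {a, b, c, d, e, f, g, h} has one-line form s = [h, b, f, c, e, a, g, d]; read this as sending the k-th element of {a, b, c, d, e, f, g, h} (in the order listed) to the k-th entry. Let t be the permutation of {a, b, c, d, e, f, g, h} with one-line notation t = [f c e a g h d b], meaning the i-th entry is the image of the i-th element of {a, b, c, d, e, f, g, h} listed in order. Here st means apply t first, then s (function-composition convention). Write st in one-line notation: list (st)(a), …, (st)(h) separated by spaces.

(st)(x) = s(t(x)). Computing each image: s(t(a)) = s(f) = a, s(t(b)) = s(c) = f, s(t(c)) = s(e) = e, s(t(d)) = s(a) = h, s(t(e)) = s(g) = g, s(t(f)) = s(h) = d, s(t(g)) = s(d) = c, s(t(h)) = s(b) = b.
Hence st = [a f e h g d c b].

a f e h g d c b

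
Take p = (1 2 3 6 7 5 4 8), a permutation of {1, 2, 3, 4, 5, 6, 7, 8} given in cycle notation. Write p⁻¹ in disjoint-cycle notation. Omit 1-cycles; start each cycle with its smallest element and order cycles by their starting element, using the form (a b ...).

The inverse reverses each cycle.
After reversing and putting each cycle's least element first, p⁻¹ = (1 8 4 5 7 6 3 2).

(1 8 4 5 7 6 3 2)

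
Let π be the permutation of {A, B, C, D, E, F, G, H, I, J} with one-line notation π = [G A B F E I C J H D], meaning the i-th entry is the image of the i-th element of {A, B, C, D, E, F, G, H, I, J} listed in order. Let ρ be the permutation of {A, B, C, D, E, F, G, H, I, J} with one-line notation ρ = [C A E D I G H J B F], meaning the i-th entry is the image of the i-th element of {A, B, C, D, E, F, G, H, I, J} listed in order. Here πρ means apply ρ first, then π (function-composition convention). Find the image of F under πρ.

(πρ)(F) = π(ρ(F)). ρ(F) = G, then π(G) = C. So (πρ)(F) = C.

C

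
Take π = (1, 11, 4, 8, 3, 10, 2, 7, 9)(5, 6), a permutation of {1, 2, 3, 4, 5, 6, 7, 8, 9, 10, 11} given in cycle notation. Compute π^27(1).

1 lies in the 9-cycle (1, 11, 4, 8, 3, 10, 2, 7, 9).
On a 9-cycle, π^9 is the identity, so π^27 = π^0 there (27 ≡ 0 mod 9).
So π^27(1) = 1.

1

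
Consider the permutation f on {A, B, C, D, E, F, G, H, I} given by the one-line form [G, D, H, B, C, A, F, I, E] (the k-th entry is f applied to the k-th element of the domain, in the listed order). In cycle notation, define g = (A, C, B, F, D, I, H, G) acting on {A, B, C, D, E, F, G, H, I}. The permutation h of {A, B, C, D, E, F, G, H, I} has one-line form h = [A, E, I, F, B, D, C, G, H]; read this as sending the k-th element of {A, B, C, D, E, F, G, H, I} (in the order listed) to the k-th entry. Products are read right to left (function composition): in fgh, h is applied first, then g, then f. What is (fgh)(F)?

E

Apply the permutations in order: h(F) = D, then g(D) = I, then f(I) = E. So (fgh)(F) = E.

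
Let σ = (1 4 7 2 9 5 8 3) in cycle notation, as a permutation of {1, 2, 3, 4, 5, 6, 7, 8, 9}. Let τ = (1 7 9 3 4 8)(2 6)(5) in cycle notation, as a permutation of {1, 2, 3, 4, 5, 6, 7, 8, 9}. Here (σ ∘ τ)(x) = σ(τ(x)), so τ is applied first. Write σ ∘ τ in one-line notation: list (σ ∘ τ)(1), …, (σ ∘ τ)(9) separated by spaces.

2 6 7 3 8 9 5 4 1

Chase each element through τ then σ: 1 → 7 → 2; 2 → 6 → 6; 3 → 4 → 7; 4 → 8 → 3; 5 → 5 → 8; 6 → 2 → 9; 7 → 9 → 5; 8 → 1 → 4; 9 → 3 → 1.
Collecting the images, σ ∘ τ = [2 6 7 3 8 9 5 4 1].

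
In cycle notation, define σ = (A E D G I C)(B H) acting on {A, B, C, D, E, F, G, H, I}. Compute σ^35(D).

D lies in the 6-cycle (A E D G I C).
Powers repeat with period 6 on this cycle, and 35 mod 6 = 5, so σ^35(D) = σ^5(D).
Advancing 5 steps from D: D → G → I → C → A → E.

E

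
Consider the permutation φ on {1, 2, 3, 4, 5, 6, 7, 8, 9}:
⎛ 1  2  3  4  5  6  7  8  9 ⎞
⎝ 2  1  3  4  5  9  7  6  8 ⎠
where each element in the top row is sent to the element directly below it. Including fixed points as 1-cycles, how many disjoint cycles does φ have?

6

The cycle decomposition is (1 2)(3)(4)(5)(6 9 8)(7), which has 6 cycles (counting 1-cycles).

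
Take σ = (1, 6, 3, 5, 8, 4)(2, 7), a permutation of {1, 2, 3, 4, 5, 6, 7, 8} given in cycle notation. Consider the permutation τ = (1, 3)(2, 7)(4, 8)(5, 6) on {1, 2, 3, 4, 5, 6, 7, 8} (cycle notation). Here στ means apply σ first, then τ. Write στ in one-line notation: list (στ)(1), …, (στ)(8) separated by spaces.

(στ)(x) = τ(σ(x)). Computing each image: τ(σ(1)) = τ(6) = 5, τ(σ(2)) = τ(7) = 2, τ(σ(3)) = τ(5) = 6, τ(σ(4)) = τ(1) = 3, τ(σ(5)) = τ(8) = 4, τ(σ(6)) = τ(3) = 1, τ(σ(7)) = τ(2) = 7, τ(σ(8)) = τ(4) = 8.
Hence στ = [5 2 6 3 4 1 7 8].

5 2 6 3 4 1 7 8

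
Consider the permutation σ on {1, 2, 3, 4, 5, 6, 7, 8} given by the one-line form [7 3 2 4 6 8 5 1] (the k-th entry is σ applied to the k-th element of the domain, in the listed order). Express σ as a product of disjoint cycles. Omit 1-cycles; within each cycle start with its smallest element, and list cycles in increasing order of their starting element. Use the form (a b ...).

(1 7 5 6 8)(2 3)

Start at 1 and follow images: 1 → 7 → 5 → 6 → 8 → 1, giving the cycle (1 7 5 6 8).
Repeating from the next unused element and collecting all non-trivial cycles gives (1 7 5 6 8)(2 3).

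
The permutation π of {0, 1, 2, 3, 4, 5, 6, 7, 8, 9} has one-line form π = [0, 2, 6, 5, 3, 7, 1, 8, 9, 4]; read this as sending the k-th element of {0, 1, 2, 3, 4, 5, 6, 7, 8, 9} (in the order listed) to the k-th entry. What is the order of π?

6

The disjoint-cycle form of π has cycle lengths 6, 3, 1.
The order of π is the least common multiple of its cycle lengths: lcm(6, 3) = 6.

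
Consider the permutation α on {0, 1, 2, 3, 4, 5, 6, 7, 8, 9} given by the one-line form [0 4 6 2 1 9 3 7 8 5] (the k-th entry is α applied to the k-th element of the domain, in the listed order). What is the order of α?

6

Writing α as disjoint cycles, the cycle lengths are 3, 2, 2, 1, 1, 1.
The order is lcm(3, 2, 2) = 6.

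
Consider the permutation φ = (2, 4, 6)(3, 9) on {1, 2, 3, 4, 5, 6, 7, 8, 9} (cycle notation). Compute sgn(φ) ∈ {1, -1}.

-1

The cycle lengths are 3, 2, 1, 1, 1, 1.
A cycle is odd iff its length is even; φ has 1 even-length cycle, so sgn(φ) = (−1)^1 and φ is odd.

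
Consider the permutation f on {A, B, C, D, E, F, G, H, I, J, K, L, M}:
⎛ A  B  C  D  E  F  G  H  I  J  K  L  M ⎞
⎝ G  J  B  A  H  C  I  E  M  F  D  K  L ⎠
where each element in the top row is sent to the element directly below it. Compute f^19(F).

J

Tracing F → C → … returns to F after 4 steps, so F lies in a 4-cycle (B, J, F, C).
On a 4-cycle, f^4 is the identity, so f^19 = f^3 there (19 ≡ 3 mod 4).
Stepping 3 places around the cycle: F → C → B → J.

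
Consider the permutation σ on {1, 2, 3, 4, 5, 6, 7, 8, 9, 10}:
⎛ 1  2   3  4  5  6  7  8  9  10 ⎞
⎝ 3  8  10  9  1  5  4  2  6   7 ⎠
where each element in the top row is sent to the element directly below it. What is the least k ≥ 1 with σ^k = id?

8

Writing σ as disjoint cycles, the cycle lengths are 8, 2.
Since disjoint cycles commute, ord(σ) = lcm(8, 2) = 8.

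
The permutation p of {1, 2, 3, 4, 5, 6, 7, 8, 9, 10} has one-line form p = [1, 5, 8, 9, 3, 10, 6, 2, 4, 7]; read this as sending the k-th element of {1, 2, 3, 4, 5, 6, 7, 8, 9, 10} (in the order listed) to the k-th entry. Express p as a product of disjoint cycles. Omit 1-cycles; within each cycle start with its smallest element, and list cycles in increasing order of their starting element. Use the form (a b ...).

Start at 2 and follow images: 2 → 5 → 3 → 8 → 2, giving the cycle (2 5 3 8).
Repeating from the next unused element and collecting all non-trivial cycles gives (2 5 3 8)(4 9)(6 10 7).

(2 5 3 8)(4 9)(6 10 7)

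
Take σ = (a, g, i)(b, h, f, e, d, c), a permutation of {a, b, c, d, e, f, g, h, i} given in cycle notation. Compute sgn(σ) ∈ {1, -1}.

The cycle lengths are 6, 3.
A cycle of length ℓ contributes ℓ−1 transpositions, so σ is a product of 5 + 2 = 7 transpositions — odd.

-1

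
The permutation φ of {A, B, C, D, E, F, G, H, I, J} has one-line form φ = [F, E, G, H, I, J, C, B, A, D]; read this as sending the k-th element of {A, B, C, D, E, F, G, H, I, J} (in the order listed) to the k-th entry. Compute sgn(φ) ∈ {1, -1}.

1

In disjoint-cycle form the cycle lengths are 8, 2.
A cycle of length ℓ contributes ℓ−1 transpositions, so φ is a product of 7 + 1 = 8 transpositions — even.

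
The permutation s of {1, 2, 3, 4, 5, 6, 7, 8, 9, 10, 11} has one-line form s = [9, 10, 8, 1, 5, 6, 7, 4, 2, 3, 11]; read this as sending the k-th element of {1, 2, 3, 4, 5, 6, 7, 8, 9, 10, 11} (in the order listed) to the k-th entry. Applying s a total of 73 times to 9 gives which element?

Tracing 9 → 2 → … returns to 9 after 7 steps, so 9 lies in a 7-cycle (1, 9, 2, 10, 3, 8, 4).
On a 7-cycle, s^7 is the identity, so s^73 = s^3 there (73 ≡ 3 mod 7).
Advancing 3 steps from 9: 9 → 2 → 10 → 3.

3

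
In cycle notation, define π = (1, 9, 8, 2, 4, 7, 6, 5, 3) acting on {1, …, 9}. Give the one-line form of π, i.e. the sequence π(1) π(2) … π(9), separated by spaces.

Image by image: 1→9, 2→4, 3→1, 4→7, 5→3, 6→5, 7→6, 8→2, 9→8.
So the one-line form is 9 4 1 7 3 5 6 2 8.

9 4 1 7 3 5 6 2 8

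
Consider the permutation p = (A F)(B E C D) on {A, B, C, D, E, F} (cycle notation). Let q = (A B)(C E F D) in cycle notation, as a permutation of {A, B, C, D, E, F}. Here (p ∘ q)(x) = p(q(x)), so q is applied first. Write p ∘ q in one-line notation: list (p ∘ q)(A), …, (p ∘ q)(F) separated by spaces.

E F C D A B

For each element, apply q then p: A → B → E; B → A → F; C → E → C; D → C → D; E → F → A; F → D → B.
Collecting the images, p ∘ q = [E F C D A B].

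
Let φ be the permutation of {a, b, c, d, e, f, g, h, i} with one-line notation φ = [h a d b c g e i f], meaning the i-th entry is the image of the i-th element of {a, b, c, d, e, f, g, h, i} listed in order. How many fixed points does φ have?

No element satisfies φ(x) = x, so there are 0 fixed points.

0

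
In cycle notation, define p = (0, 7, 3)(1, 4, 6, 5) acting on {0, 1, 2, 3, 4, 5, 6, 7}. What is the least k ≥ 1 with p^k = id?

The cycle type of p is (4, 3, 1).
Since disjoint cycles commute, ord(p) = lcm(4, 3) = 12.

12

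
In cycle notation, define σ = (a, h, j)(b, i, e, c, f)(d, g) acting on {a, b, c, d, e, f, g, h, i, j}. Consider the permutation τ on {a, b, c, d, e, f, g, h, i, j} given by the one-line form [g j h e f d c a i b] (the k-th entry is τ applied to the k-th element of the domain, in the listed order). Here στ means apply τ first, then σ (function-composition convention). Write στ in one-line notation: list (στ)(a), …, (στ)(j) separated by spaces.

d a j c b g f h e i

For each element, apply τ then σ: a → g → d; b → j → a; c → h → j; d → e → c; e → f → b; f → d → g; g → c → f; h → a → h; i → i → e; j → b → i.
Collecting the images, στ = [d a j c b g f h e i].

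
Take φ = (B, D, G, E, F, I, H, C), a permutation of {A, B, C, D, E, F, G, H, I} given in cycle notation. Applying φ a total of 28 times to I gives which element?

D

I lies in the 8-cycle (B, D, G, E, F, I, H, C).
Powers repeat with period 8 on this cycle, and 28 mod 8 = 4, so φ^28(I) = φ^4(I).
Stepping 4 places around the cycle: I → H → C → B → D.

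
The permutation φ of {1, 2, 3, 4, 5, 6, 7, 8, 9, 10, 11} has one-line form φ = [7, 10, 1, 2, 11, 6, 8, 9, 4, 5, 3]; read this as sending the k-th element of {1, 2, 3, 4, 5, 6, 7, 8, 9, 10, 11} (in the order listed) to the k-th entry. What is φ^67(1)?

Tracing 1 → 7 → … returns to 1 after 10 steps, so 1 lies in a 10-cycle (1, 7, 8, 9, 4, 2, 10, 5, 11, 3).
On a 10-cycle, φ^10 is the identity, so φ^67 = φ^7 there (67 ≡ 7 mod 10).
Advancing 7 steps from 1: 1 → 7 → 8 → 9 → 4 → 2 → 10 → 5.

5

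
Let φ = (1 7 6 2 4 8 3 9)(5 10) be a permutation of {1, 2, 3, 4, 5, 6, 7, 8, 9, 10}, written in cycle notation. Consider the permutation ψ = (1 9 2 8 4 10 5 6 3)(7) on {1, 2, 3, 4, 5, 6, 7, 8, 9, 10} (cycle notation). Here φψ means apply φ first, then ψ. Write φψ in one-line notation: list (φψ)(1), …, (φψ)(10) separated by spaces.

7 10 2 4 5 8 3 1 9 6

For each element, apply φ then ψ: 1 → 7 → 7; 2 → 4 → 10; 3 → 9 → 2; 4 → 8 → 4; 5 → 10 → 5; 6 → 2 → 8; 7 → 6 → 3; 8 → 3 → 1; 9 → 1 → 9; 10 → 5 → 6.
So φψ in one-line form is 7 10 2 4 5 8 3 1 9 6.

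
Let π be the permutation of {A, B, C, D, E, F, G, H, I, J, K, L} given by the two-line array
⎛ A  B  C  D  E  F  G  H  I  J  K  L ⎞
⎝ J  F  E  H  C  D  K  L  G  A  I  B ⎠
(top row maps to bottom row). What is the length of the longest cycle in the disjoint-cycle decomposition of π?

5

Decomposing into disjoint cycles gives (A J)(B F D H L)(C E)(G K I); the longest has length 5.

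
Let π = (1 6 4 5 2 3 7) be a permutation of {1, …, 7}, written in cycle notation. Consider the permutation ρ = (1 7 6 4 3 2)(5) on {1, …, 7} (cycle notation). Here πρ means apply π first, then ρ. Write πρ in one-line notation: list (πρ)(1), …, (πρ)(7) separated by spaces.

4 2 6 5 1 3 7

Chase each element through π then ρ: 1 → 6 → 4; 2 → 3 → 2; 3 → 7 → 6; 4 → 5 → 5; 5 → 2 → 1; 6 → 4 → 3; 7 → 1 → 7.
So πρ in one-line form is 4 2 6 5 1 3 7.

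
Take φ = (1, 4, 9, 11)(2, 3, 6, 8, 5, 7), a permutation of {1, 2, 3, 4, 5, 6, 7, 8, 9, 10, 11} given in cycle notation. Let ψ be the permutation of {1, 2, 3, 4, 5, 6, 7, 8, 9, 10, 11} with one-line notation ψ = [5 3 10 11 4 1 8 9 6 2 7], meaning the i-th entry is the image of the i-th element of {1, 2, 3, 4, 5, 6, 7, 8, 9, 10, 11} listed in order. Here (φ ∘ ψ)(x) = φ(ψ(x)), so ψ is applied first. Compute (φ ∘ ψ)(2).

6

(φ ∘ ψ)(2) = φ(ψ(2)). ψ(2) = 3, then φ(3) = 6. So (φ ∘ ψ)(2) = 6.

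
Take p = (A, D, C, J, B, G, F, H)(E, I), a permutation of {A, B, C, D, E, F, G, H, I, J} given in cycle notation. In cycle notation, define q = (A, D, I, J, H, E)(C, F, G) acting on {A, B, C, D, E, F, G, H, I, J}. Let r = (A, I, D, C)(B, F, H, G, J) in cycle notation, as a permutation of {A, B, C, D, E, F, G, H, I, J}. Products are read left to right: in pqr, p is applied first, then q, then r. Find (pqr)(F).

(pqr)(F) = r(q(p(F))). p(F) = H, then q(H) = E, then r(E) = E, so the result is E.

E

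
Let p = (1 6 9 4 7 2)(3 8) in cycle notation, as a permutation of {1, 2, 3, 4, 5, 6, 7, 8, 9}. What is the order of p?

The disjoint cycles have lengths 6, 2, 1.
Since disjoint cycles commute, ord(p) = lcm(6, 2) = 6.

6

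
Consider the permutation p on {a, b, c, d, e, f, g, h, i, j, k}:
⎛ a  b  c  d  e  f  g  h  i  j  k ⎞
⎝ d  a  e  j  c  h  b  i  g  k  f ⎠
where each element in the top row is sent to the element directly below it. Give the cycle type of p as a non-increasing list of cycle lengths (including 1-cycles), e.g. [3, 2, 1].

The disjoint cycles are (a d j k f h i g b)(c e), with lengths 9, 2 in non-increasing order.

[9, 2]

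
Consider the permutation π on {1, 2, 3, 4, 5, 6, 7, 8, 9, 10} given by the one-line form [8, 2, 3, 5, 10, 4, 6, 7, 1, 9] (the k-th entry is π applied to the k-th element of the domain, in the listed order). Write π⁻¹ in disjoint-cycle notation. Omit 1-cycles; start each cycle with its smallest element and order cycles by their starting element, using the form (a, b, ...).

The cycle decomposition of π is (1, 8, 7, 6, 4, 5, 10, 9).
Reversing each cycle (and rotating so the smallest element leads) gives π⁻¹ = (1, 9, 10, 5, 4, 6, 7, 8).

(1, 9, 10, 5, 4, 6, 7, 8)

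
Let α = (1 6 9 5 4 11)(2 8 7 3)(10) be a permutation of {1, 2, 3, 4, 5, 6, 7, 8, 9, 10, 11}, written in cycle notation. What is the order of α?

The cycle type of α is (6, 4, 1).
The order is lcm(6, 4) = 12.

12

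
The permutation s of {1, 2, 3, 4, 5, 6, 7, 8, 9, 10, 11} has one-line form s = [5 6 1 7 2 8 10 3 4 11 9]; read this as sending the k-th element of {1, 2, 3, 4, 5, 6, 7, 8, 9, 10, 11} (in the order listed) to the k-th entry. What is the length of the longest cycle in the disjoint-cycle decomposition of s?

Decomposing into disjoint cycles gives (1, 5, 2, 6, 8, 3)(4, 7, 10, 11, 9); the longest has length 6.

6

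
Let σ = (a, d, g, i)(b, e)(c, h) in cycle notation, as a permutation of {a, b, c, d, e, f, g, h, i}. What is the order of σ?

4

The cycle type of σ is (4, 2, 2, 1).
Since disjoint cycles commute, ord(σ) = lcm(4, 2, 2) = 4.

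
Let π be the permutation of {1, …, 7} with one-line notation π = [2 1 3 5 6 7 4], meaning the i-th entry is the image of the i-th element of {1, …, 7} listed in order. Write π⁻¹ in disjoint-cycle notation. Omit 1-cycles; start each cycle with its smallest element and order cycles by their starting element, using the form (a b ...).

(1 2)(4 7 6 5)

The cycle decomposition of π is (1 2)(4 5 6 7).
The inverse reverses every cycle; in canonical form, π⁻¹ = (1 2)(4 7 6 5).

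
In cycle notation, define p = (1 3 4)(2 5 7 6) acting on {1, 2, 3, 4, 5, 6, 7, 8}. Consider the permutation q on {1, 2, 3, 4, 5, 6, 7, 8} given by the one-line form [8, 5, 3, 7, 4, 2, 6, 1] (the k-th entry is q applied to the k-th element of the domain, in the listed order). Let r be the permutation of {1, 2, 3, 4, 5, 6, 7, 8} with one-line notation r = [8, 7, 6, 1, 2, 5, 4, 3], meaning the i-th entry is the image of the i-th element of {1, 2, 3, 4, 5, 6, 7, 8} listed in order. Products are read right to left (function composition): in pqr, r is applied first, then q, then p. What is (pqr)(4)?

Apply the permutations in order: r(4) = 1, then q(1) = 8, then p(8) = 8. So (pqr)(4) = 8.

8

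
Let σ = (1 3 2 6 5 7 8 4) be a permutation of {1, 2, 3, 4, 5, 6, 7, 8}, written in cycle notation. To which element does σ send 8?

Within (1 3 2 6 5 7 8 4), 8 ↦ 4.

4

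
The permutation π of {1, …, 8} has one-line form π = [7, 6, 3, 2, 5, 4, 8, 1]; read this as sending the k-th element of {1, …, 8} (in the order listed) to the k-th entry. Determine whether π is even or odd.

even

In disjoint-cycle form the cycle lengths are 3, 3, 1, 1.
A cycle is odd iff its length is even; π has 0 even-length cycles, so sgn(π) = (−1)^0 and π is even.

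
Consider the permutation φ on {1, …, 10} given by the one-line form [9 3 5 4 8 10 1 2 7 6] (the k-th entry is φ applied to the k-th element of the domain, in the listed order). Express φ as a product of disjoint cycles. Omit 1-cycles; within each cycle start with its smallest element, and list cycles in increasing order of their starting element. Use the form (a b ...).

(1 9 7)(2 3 5 8)(6 10)

Start at 1 and follow images: 1 → 9 → 7 → 1, giving the cycle (1 9 7).
Repeating from the next unused element and collecting all non-trivial cycles gives (1 9 7)(2 3 5 8)(6 10).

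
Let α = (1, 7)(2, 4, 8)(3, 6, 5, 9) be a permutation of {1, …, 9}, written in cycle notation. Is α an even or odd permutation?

The cycle lengths are 4, 3, 2.
A cycle of length ℓ contributes ℓ−1 transpositions, so α is a product of 3 + 2 + 1 = 6 transpositions — even.

even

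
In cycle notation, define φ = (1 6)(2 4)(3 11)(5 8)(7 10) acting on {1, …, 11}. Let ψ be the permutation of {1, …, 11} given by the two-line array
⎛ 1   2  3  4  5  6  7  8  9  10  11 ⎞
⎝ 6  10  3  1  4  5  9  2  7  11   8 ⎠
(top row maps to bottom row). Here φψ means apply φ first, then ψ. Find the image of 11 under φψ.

3

First apply φ: φ(11) = 3, then ψ(3) = 3. Thus (φψ)(11) = 3.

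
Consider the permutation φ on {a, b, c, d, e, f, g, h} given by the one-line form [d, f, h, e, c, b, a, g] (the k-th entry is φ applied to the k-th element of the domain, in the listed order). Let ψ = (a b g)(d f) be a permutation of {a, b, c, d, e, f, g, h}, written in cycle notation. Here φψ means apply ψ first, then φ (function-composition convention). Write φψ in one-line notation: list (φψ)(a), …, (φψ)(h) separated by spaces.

f a h b c e d g

(φψ)(x) = φ(ψ(x)). Computing each image: φ(ψ(a)) = φ(b) = f, φ(ψ(b)) = φ(g) = a, φ(ψ(c)) = φ(c) = h, φ(ψ(d)) = φ(f) = b, φ(ψ(e)) = φ(e) = c, φ(ψ(f)) = φ(d) = e, φ(ψ(g)) = φ(a) = d, φ(ψ(h)) = φ(h) = g.
Hence φψ = [f a h b c e d g].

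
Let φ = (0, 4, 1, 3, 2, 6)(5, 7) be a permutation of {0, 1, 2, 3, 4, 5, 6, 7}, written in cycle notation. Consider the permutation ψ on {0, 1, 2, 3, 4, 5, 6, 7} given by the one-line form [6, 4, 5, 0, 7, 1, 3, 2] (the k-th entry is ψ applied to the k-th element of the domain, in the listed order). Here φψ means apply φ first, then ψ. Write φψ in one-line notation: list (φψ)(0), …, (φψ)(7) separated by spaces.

7 0 3 5 4 2 6 1

(φψ)(x) = ψ(φ(x)). Computing each image: ψ(φ(0)) = ψ(4) = 7, ψ(φ(1)) = ψ(3) = 0, ψ(φ(2)) = ψ(6) = 3, ψ(φ(3)) = ψ(2) = 5, ψ(φ(4)) = ψ(1) = 4, ψ(φ(5)) = ψ(7) = 2, ψ(φ(6)) = ψ(0) = 6, ψ(φ(7)) = ψ(5) = 1.
Hence φψ = [7 0 3 5 4 2 6 1].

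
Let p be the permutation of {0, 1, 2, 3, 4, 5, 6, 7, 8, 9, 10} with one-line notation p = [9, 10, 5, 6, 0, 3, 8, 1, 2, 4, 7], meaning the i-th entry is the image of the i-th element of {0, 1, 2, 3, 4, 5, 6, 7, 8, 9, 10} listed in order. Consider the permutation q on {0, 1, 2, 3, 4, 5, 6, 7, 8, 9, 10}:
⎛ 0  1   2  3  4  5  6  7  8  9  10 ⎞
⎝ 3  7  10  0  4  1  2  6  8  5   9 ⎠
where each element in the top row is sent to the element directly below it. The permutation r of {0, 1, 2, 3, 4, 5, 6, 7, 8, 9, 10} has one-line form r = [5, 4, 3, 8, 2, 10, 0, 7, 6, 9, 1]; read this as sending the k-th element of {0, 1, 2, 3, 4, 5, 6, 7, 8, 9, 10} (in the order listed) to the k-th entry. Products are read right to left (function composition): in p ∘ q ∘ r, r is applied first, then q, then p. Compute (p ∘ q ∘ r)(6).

(p ∘ q ∘ r)(6) = p(q(r(6))). r(6) = 0, then q(0) = 3, then p(3) = 6, so the result is 6.

6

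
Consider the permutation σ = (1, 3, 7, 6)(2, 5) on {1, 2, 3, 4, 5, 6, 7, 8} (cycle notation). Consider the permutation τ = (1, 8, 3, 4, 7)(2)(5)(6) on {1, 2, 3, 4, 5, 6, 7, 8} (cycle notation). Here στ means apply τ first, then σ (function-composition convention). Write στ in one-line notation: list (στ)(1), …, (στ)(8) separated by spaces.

Chase each element through τ then σ: 1 → 8 → 8; 2 → 2 → 5; 3 → 4 → 4; 4 → 7 → 6; 5 → 5 → 2; 6 → 6 → 1; 7 → 1 → 3; 8 → 3 → 7.
So στ in one-line form is 8 5 4 6 2 1 3 7.

8 5 4 6 2 1 3 7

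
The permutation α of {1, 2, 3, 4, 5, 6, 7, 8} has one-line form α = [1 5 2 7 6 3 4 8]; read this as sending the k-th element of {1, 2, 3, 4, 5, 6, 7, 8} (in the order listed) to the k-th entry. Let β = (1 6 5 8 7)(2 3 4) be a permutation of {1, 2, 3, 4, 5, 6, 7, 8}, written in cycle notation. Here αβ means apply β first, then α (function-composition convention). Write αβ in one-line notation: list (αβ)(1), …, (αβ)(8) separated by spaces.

For each element, apply β then α: 1 → 6 → 3; 2 → 3 → 2; 3 → 4 → 7; 4 → 2 → 5; 5 → 8 → 8; 6 → 5 → 6; 7 → 1 → 1; 8 → 7 → 4.
Collecting the images, αβ = [3 2 7 5 8 6 1 4].

3 2 7 5 8 6 1 4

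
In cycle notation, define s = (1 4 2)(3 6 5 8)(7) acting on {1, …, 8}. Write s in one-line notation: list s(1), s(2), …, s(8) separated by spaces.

Each element maps to the next entry in its cycle (wrapping to the front): 1↦4, 2↦1, 3↦6, 4↦2, 5↦8, 6↦5, 7↦7, 8↦3.
So the one-line form is 4 1 6 2 8 5 7 3.

4 1 6 2 8 5 7 3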